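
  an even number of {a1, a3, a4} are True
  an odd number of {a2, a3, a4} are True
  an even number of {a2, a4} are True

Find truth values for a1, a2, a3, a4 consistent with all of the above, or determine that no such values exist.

a1 = True, a2 = False, a3 = True, a4 = False

{a1, a3, a4}: 2 true → even ✓
{a2, a3, a4}: 1 true → odd ✓
{a2, a4}: 0 true → even ✓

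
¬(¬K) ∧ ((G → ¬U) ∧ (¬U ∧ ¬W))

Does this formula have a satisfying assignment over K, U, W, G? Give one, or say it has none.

K: True, U: False, W: False, G: True

  ¬(¬K) = True
    ¬K = False
  (G → ¬U) ∧ (¬U ∧ ¬W) = True
    G → ¬U = True
      ¬U = True
    ¬U ∧ ¬W = True
      ¬U = True
      ¬W = True
Both conjuncts True, so the formula holds.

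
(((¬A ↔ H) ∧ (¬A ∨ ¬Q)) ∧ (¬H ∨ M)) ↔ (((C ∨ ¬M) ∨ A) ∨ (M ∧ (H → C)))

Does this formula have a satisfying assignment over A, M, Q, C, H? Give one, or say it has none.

A = True, M = False, Q = False, C = True, H = False

  (((¬A ↔ H) ∧ (¬A ∨ ¬Q)) ∧ (¬H ∨ M)) ↔ (((C ∨ ¬M) ∨ A) ∨ (M ∧ (H → C))) = True
    ((¬A ↔ H) ∧ (¬A ∨ ¬Q)) ∧ (¬H ∨ M) = True
      (¬A ↔ H) ∧ (¬A ∨ ¬Q) = True
        ¬A ↔ H = True
          ¬A = False
        ¬A ∨ ¬Q = True
          ¬A = False
          ¬Q = True
      ¬H ∨ M = True
        ¬H = True
    ((C ∨ ¬M) ∨ A) ∨ (M ∧ (H → C)) = True
      (C ∨ ¬M) ∨ A = True
        C ∨ ¬M = True
          ¬M = True
      M ∧ (H → C) = False
        H → C = True
The formula evaluates to True.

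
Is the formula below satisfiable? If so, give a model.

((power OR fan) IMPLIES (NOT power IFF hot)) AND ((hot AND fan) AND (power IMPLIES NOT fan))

fan: True, power: False, hot: True

  (power OR fan) IMPLIES (NOT power IFF hot) = True
    power OR fan = True
    NOT power IFF hot = True
      NOT power = True
  (hot AND fan) AND (power IMPLIES NOT fan) = True
    hot AND fan = True
    power IMPLIES NOT fan = True
      NOT fan = False
Both conjuncts True, so the formula holds.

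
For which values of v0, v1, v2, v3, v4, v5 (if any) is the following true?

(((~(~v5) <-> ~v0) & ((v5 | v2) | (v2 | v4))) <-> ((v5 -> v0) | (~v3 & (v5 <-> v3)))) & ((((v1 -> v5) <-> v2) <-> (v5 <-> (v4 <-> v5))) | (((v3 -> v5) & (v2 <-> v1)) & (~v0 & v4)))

v0: True, v1: True, v2: True, v3: True, v4: False, v5: False

  ((~(~v5) <-> ~v0) & ((v5 | v2) | (v2 | v4))) <-> ((v5 -> v0) | (~v3 & (v5 <-> v3))) = True
    (~(~v5) <-> ~v0) & ((v5 | v2) | (v2 | v4)) = True
      ~(~v5) <-> ~v0 = True
        ~(~v5) = False
          ~v5 = True
        ~v0 = False
      (v5 | v2) | (v2 | v4) = True
        v5 | v2 = True
        v2 | v4 = True
    (v5 -> v0) | (~v3 & (v5 <-> v3)) = True
      v5 -> v0 = True
      ~v3 & (v5 <-> v3) = False
        ~v3 = False
        v5 <-> v3 = False
  (((v1 -> v5) <-> v2) <-> (v5 <-> (v4 <-> v5))) | (((v3 -> v5) & (v2 <-> v1)) & (~v0 & v4)) = True
    ((v1 -> v5) <-> v2) <-> (v5 <-> (v4 <-> v5)) = True
      (v1 -> v5) <-> v2 = False
        v1 -> v5 = False
      v5 <-> (v4 <-> v5) = False
        v4 <-> v5 = True
    ((v3 -> v5) & (v2 <-> v1)) & (~v0 & v4) = False
      (v3 -> v5) & (v2 <-> v1) = False
        v3 -> v5 = False
        v2 <-> v1 = True
      ~v0 & v4 = False
        ~v0 = False
Both conjuncts True, so the formula holds.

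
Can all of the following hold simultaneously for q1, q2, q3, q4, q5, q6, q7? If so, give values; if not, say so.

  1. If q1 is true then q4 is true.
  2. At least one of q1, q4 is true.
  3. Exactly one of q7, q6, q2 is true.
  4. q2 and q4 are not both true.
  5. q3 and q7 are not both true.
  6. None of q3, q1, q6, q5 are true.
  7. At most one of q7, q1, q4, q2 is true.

The formula is unsatisfiable.

Case q1 = True:
  Constraint (6) is violated (q1=T) — contradiction.
Case q1 = False:
  (2) with q1=F forces q4 = True.
  (4) with q4=T forces q2 = False.
  (6) forces q3 = False.
  (6) forces q6 = False.
  (3) with q6=F, q2=F forces q7 = True.
  Constraint (7) is violated (q7=T, q4=T) — contradiction.
Both cases fail — unsatisfiable.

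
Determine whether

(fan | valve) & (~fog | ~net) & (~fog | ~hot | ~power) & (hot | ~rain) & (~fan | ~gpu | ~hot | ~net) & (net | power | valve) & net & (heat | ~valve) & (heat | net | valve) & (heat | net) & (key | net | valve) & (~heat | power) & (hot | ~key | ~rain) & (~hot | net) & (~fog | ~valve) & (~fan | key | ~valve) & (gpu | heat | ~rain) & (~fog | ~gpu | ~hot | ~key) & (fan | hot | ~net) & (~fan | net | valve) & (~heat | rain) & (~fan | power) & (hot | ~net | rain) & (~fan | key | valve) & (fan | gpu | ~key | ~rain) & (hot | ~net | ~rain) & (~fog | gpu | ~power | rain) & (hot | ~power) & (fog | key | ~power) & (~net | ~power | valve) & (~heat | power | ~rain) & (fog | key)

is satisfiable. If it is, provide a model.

Unit clause (net) forces net = True.
In (~fog | ~net) only ~fog is left, so fog = False.
In (fog | key) only key is left, so key = True.
Try valve = False:
  (fan | valve) forces fan = True.
  (~fan | power) forces power = True.
  clause (~net | ~power | valve) is falsified — backtrack.
So valve = True.
  then (heat | ~valve) forces heat = True.
  then (~heat | power) forces power = True.
  then (~heat | rain) forces rain = True.
  then (hot | ~net | ~rain) forces hot = True.
Set fan = True.
  then (~fan | ~gpu | ~hot | ~net) forces gpu = False.
All clauses satisfied.

valve=T, fan=T, net=T, hot=T, key=T, rain=T, heat=T, gpu=F, fog=F, power=T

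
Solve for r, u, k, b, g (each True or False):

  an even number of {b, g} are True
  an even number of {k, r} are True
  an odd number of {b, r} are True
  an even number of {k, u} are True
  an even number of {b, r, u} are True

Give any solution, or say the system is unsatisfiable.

r=T, u=T, k=T, b=F, g=F

{b, g}: 0 true → even ✓
{k, r}: 2 true → even ✓
{b, r}: 1 true → odd ✓
{k, u}: 2 true → even ✓
{b, r, u}: 2 true → even ✓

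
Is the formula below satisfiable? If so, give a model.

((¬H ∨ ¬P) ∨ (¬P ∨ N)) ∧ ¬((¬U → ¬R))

U: False; H: False; N: True; P: True; R: True

  (¬H ∨ ¬P) ∨ (¬P ∨ N) = True
    ¬H ∨ ¬P = True
      ¬H = True
      ¬P = False
    ¬P ∨ N = True
      ¬P = False
  ¬((¬U → ¬R)) = True
    ¬U → ¬R = False
      ¬U = True
      ¬R = False
Both conjuncts True, so the formula holds.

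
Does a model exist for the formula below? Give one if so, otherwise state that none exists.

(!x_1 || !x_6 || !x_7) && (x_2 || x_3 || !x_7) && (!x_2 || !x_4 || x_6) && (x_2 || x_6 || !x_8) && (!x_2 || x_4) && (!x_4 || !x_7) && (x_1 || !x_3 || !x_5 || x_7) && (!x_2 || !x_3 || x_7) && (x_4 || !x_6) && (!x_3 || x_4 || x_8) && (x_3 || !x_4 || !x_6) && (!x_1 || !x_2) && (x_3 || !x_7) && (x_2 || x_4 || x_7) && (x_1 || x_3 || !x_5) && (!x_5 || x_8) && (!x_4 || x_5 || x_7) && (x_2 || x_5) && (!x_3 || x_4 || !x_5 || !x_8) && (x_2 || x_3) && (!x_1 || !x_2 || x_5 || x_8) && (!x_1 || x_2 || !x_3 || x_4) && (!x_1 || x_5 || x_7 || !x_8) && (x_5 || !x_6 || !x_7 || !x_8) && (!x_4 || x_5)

Set x_1 = True.
  then (!x_1 || !x_2) forces x_2 = False.
  then (x_2 || x_5) forces x_5 = True.
  then (x_2 || x_3) forces x_3 = True.
  then (!x_1 || x_2 || !x_3 || x_4) forces x_4 = True.
  then (!x_4 || !x_7) forces x_7 = False.
  then (!x_5 || x_8) forces x_8 = True.
  then (x_2 || x_6 || !x_8) forces x_6 = True.
All clauses satisfied.

x_1 = True; x_2 = False; x_3 = True; x_4 = True; x_5 = True; x_6 = True; x_7 = False; x_8 = True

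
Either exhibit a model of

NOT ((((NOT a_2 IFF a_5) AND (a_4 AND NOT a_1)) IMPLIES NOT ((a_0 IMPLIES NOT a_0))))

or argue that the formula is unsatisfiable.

a_0=F; a_1=F; a_2=F; a_4=T; a_5=T

  NOT ((((NOT a_2 IFF a_5) AND (a_4 AND NOT a_1)) IMPLIES NOT ((a_0 IMPLIES NOT a_0)))) = True
    ((NOT a_2 IFF a_5) AND (a_4 AND NOT a_1)) IMPLIES NOT ((a_0 IMPLIES NOT a_0)) = False
      (NOT a_2 IFF a_5) AND (a_4 AND NOT a_1) = True
        NOT a_2 IFF a_5 = True
          NOT a_2 = True
        a_4 AND NOT a_1 = True
          NOT a_1 = True
      NOT ((a_0 IMPLIES NOT a_0)) = False
        a_0 IMPLIES NOT a_0 = True
          NOT a_0 = True
The formula evaluates to True.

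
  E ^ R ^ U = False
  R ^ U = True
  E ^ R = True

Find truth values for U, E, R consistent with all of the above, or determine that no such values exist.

U = True, E = True, R = False

E ^ R ^ U = T ^ F ^ T = False ✓
R ^ U = F ^ T = True ✓
E ^ R = T ^ F = True ✓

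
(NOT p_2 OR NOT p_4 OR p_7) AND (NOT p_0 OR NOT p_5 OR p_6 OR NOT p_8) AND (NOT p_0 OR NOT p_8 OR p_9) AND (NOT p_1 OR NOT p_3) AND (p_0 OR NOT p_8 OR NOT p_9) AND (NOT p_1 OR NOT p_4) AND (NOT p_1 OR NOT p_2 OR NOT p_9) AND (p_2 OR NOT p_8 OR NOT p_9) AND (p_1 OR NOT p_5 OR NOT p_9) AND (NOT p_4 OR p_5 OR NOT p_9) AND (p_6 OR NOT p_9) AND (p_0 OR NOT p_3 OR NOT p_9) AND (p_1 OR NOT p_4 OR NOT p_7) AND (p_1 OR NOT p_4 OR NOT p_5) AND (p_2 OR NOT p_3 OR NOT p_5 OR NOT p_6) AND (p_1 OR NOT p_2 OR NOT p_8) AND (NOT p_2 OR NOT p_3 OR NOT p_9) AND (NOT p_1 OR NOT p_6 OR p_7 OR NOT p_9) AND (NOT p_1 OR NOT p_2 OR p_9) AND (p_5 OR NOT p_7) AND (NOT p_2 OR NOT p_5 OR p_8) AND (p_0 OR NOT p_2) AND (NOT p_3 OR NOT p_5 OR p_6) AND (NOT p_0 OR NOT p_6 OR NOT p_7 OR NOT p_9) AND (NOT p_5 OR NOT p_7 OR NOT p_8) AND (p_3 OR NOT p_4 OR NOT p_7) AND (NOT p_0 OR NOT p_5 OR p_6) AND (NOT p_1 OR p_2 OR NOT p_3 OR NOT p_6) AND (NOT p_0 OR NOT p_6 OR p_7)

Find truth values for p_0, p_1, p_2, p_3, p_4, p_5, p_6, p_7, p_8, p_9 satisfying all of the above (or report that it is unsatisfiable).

Set p_0 = True.
Set p_1 = False.
Set p_2 = False.
Set p_3 = True.
Set p_4 = True.
  then (p_1 OR NOT p_4 OR NOT p_7) forces p_7 = False.
  then (p_1 OR NOT p_4 OR NOT p_5) forces p_5 = False.
  then (NOT p_0 OR NOT p_6 OR p_7) forces p_6 = False.
  then (NOT p_4 OR p_5 OR NOT p_9) forces p_9 = False.
  then (NOT p_0 OR NOT p_8 OR p_9) forces p_8 = False.
All clauses satisfied.

p_0 = True, p_1 = False, p_2 = False, p_3 = True, p_4 = True, p_5 = False, p_6 = False, p_7 = False, p_8 = False, p_9 = False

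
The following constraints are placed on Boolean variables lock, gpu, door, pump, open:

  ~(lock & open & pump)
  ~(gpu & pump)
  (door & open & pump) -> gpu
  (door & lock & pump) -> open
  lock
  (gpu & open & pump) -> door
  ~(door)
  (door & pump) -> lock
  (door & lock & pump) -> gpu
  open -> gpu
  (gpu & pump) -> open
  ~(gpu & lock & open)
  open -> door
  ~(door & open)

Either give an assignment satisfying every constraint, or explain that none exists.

Unit clause (lock) forces lock = True.
Unit clause (~door) forces door = False.
In (door | ~open) only ~open is left, so open = False.
Set gpu = True.
  then (~gpu | open | ~pump) forces pump = False.
All clauses satisfied.

lock = True, gpu = True, door = False, pump = False, open = False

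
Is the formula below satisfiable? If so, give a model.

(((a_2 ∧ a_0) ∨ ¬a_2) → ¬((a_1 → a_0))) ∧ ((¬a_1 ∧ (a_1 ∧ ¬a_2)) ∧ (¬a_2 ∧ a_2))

Case a_1 = True: the conjunct ¬a_1 is False.
Case a_1 = False: the conjunct a_1 is False.
Both cases fail — unsatisfiable.

No satisfying assignment exists.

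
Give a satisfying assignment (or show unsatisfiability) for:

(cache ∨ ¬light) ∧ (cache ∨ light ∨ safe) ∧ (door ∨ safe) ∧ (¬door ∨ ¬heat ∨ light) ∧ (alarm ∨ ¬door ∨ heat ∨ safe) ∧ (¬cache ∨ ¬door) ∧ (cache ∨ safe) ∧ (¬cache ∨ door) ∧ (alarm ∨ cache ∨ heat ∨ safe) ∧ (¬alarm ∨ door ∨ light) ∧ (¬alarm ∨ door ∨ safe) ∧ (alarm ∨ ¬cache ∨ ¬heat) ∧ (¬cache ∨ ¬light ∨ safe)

cache: False, safe: True, heat: True, light: False, alarm: False, door: False

Try cache = True:
  (¬cache ∨ ¬door) forces door = False.
  clause (¬cache ∨ door) is falsified — backtrack.
So cache = False.
  then (cache ∨ ¬light) forces light = False.
  then (cache ∨ light ∨ safe) forces safe = True.
Set heat = True.
  then (¬door ∨ ¬heat ∨ light) forces door = False.
  then (¬alarm ∨ door ∨ light) forces alarm = False.
All clauses satisfied.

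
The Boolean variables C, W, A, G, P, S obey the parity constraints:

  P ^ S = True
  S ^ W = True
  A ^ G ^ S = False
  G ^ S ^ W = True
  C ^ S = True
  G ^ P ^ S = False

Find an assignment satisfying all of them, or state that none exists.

Adding constraints 1, 2, 4, 6 mod 2: every variable appears an even number of times on the left, so the left side is 0.
But the right sides sum to 1 (mod 2). 0 ≠ 1 — the system is inconsistent.

UNSATISFIABLE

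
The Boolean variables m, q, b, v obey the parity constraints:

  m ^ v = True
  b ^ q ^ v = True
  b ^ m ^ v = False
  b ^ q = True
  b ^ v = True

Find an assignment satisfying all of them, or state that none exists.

m: True, q: False, b: True, v: False

m ^ v = T ^ F = True ✓
b ^ q ^ v = T ^ F ^ F = True ✓
b ^ m ^ v = T ^ T ^ F = False ✓
b ^ q = T ^ F = True ✓
b ^ v = T ^ F = True ✓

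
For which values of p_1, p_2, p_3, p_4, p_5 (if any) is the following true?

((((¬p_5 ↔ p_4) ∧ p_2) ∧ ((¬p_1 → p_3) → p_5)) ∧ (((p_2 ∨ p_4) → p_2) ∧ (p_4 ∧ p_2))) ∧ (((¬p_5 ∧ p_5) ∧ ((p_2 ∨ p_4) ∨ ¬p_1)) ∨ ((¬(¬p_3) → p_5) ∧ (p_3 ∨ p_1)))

The formula is unsatisfiable.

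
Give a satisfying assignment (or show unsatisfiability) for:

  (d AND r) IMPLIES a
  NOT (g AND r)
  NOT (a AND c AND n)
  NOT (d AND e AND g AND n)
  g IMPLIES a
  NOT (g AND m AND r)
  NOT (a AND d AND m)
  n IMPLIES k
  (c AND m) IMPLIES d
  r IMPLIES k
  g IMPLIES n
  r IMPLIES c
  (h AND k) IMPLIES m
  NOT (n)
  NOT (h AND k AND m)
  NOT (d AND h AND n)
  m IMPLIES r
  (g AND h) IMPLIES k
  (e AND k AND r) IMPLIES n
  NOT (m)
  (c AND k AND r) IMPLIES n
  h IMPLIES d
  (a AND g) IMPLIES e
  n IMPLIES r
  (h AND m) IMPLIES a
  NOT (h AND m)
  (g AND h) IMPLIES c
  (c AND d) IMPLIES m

Unit clause (NOT m) forces m = False.
Unit clause (NOT n) forces n = False.
In (NOT g OR n) only NOT g is left, so g = False.
Set a = False.
Set h = False.
Set c = False.
  then (c OR NOT r) forces r = False.
Set d = False.
Set k = False.
Set e = False.
All clauses satisfied.

a = False, h = False, c = False, r = False, n = False, d = False, g = False, k = False, e = False, m = False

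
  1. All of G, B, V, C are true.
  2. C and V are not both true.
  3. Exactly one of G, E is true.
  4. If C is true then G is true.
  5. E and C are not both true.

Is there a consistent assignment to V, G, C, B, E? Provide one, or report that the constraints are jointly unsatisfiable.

Unsatisfiable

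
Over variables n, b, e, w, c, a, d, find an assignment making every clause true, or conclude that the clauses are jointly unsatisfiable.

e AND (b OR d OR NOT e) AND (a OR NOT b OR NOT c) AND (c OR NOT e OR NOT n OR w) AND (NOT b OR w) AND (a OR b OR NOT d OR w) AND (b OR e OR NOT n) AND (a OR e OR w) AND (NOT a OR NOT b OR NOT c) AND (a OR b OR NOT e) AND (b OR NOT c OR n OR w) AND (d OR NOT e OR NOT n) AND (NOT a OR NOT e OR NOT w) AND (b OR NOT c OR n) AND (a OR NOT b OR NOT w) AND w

No satisfying assignment exists.

Case e = True:
  (w) forces w = True.
  (NOT a OR NOT e OR NOT w) forces a = False.
  (a OR b OR NOT e) forces b = True.
  Clause (a OR NOT b OR NOT w) is falsified — contradiction.
Case e = False:
  Clause (e) is falsified — contradiction.
Both cases fail, so the formula is unsatisfiable.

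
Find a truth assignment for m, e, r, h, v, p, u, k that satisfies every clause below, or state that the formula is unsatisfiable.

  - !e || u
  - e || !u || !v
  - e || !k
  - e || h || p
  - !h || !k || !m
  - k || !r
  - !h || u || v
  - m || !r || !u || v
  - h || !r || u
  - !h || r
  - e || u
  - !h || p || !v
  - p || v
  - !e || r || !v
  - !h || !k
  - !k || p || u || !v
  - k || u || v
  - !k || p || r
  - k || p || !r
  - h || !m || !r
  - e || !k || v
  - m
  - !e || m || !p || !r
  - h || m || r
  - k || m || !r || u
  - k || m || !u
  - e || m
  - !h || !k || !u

Unit clause (m) forces m = True.
Set e = False.
  then (e || !k) forces k = False.
  then (k || !r) forces r = False.
  then (!h || r) forces h = False.
  then (e || u) forces u = True.
  then (e || !u || !v) forces v = False.
  then (e || h || p) forces p = True.
All clauses satisfied.

m=T, e=F, r=F, h=F, v=F, p=T, u=T, k=F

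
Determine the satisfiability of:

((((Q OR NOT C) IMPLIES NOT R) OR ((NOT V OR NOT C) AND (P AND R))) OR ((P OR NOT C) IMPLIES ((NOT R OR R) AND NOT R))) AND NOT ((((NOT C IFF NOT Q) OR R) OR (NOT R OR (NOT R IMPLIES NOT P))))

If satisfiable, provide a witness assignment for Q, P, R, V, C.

The conjunct NOT ((((NOT C IFF NOT Q) OR R) OR (NOT R OR (NOT R IMPLIES NOT P)))) is unsatisfiable on its own:
  R = True: this becomes NOT ((True OR True)) = False.
  R = False: this becomes NOT (((NOT C IFF NOT Q) OR True)) = False.
So the whole conjunction is unsatisfiable.

UNSATISFIABLE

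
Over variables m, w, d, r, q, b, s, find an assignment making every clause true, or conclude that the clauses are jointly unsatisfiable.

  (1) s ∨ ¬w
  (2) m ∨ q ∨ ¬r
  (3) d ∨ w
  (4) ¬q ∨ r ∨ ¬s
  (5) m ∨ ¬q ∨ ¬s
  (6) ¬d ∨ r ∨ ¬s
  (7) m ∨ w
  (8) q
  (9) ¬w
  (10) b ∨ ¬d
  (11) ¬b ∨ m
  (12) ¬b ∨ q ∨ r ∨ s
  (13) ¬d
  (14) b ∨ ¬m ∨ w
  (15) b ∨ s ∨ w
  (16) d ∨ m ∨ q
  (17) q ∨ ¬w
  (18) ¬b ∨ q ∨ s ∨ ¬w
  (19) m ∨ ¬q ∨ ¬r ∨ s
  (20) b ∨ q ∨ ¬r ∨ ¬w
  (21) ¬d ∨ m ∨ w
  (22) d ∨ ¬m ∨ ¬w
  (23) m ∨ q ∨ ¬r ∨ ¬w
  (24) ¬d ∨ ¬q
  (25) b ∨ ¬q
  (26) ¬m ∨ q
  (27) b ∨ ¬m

Case w = True:
  Clause (¬w) is falsified — contradiction.
Case w = False:
  (d ∨ w) forces d = True.
  Clause (¬d) is falsified — contradiction.
Both cases fail, so the formula is unsatisfiable.

No satisfying assignment exists.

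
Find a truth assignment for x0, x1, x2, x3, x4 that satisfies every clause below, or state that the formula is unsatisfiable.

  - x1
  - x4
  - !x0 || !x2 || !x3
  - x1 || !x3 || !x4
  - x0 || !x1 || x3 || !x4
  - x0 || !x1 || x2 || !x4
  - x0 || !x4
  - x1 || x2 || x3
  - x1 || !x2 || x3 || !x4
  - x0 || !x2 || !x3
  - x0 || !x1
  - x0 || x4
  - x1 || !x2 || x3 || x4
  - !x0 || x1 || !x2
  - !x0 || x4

x0: True; x1: True; x2: False; x3: False; x4: True

Unit clause (x1) forces x1 = True.
Unit clause (x4) forces x4 = True.
In (x0 || !x4) only x0 is left, so x0 = True.
Set x2 = False.
Set x3 = False.
All clauses satisfied.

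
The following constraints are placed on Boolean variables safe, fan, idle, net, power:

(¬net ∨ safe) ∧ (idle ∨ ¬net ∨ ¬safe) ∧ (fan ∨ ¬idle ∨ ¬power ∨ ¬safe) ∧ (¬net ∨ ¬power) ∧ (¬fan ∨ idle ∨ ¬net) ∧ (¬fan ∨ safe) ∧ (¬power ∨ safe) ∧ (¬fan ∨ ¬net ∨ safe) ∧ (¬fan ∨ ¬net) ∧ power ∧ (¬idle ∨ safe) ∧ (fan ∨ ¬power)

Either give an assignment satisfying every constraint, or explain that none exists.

Unit clause (power) forces power = True.
In (fan ∨ ¬power) only fan is left, so fan = True.
In (¬net ∨ ¬power) only ¬net is left, so net = False.
In (¬fan ∨ safe) only safe is left, so safe = True.
Set idle = False.
All clauses satisfied.

safe = True; fan = True; idle = False; net = False; power = True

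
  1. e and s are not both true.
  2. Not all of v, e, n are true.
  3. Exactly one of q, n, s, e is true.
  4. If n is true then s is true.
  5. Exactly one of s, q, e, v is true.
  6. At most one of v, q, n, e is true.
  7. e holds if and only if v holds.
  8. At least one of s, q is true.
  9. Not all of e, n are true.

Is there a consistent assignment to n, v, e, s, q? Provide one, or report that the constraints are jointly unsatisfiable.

n = False, v = False, e = False, s = False, q = True

  (1) e=F, s=F — not both ✓
  (2) {v, e, n}: 0/3 true — not all ✓
  (3) {q, n, s, e}: 1 true — exactly one ✓
  (4) n=F ⇒ s: vacuous ✓
  (5) {s, q, e, v}: 1 true — exactly one ✓
  (6) {v, q, n, e}: 1 true — at most one ✓
  (7) e=F, v=F — same ✓
  (8) {s, q}: 1 true — at least one ✓
  (9) {e, n}: 0/2 true — not all ✓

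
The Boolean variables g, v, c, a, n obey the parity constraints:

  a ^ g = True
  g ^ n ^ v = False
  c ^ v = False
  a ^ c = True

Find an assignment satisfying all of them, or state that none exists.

g = True; v = True; c = True; a = False; n = False

a ^ g = F ^ T = True ✓
g ^ n ^ v = T ^ F ^ T = False ✓
c ^ v = T ^ T = False ✓
a ^ c = F ^ T = True ✓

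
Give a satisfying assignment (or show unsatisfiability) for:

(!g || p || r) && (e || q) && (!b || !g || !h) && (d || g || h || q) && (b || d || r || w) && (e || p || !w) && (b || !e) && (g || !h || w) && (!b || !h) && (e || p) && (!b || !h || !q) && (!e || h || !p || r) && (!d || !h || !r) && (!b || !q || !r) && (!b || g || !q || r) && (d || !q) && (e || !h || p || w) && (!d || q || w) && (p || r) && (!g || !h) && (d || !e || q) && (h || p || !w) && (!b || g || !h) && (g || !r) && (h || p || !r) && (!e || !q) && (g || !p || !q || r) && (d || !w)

Set q = True.
  then (d || !q) forces d = True.
  then (!e || !q) forces e = False.
  then (e || p) forces p = True.
Try g = False:
  (g || !r) forces r = False.
  clause (g || !p || !q || r) is falsified — backtrack.
So g = True.
  then (!g || !h) forces h = False.
Set r = False.
Set w = True.
Set b = False.
All clauses satisfied.

q = True, p = True, g = True, r = False, d = True, w = True, h = False, e = False, b = False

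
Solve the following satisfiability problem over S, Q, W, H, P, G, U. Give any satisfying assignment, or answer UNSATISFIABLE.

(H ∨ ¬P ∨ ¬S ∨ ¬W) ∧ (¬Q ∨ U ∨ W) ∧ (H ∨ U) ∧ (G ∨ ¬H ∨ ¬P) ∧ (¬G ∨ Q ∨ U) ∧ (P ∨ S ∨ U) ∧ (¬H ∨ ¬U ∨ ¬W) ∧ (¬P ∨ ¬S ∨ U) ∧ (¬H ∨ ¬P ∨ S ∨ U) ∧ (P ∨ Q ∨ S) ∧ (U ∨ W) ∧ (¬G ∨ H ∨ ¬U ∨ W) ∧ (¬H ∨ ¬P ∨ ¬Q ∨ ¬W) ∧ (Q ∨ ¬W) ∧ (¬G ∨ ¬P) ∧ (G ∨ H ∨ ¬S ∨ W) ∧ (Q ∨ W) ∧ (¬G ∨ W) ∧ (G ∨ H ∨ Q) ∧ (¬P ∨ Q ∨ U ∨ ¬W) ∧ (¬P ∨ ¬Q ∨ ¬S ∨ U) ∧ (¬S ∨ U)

S: True; Q: True; W: True; H: False; P: False; G: True; U: True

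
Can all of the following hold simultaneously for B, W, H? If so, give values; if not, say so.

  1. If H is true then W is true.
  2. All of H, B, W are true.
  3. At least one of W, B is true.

B = True, W = True, H = True

  (1) H=T ⇒ W: T ✓
  (2) {H, B, W}: all 3 true ✓
  (3) {W, B}: 2 true — at least one ✓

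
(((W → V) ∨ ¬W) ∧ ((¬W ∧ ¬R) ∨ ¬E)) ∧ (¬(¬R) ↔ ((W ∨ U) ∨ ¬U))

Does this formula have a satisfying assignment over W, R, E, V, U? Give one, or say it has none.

W = False, R = True, E = False, V = False, U = False

  ((W → V) ∨ ¬W) ∧ ((¬W ∧ ¬R) ∨ ¬E) = True
    (W → V) ∨ ¬W = True
      W → V = True
      ¬W = True
    (¬W ∧ ¬R) ∨ ¬E = True
      ¬W ∧ ¬R = False
        ¬W = True
        ¬R = False
      ¬E = True
  ¬(¬R) ↔ ((W ∨ U) ∨ ¬U) = True
    ¬(¬R) = True
      ¬R = False
    (W ∨ U) ∨ ¬U = True
      W ∨ U = False
      ¬U = True
Both conjuncts True, so the formula holds.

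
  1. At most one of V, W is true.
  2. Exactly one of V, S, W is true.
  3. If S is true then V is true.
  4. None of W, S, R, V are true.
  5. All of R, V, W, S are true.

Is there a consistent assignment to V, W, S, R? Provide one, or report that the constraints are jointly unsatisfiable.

Case V = True:
  Constraint (4) is violated (V=T) — contradiction.
Case V = False:
  Constraint (5) is violated (V=F) — contradiction.
Both cases fail — unsatisfiable.

No satisfying assignment exists.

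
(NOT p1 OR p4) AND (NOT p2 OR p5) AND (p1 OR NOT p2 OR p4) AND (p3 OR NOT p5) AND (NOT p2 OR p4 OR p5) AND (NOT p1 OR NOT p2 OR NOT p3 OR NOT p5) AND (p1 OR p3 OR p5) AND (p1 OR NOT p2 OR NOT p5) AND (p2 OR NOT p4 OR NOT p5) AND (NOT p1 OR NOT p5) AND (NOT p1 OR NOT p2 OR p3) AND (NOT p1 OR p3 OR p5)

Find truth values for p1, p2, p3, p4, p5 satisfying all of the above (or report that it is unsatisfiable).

p1=F, p2=F, p3=T, p4=T, p5=F

Set p1 = False.
Set p2 = False.
Try p3 = False:
  (p3 OR NOT p5) forces p5 = False.
  clause (p1 OR p3 OR p5) is falsified — backtrack.
So p3 = True.
Set p4 = True.
  then (p2 OR NOT p4 OR NOT p5) forces p5 = False.
All clauses satisfied.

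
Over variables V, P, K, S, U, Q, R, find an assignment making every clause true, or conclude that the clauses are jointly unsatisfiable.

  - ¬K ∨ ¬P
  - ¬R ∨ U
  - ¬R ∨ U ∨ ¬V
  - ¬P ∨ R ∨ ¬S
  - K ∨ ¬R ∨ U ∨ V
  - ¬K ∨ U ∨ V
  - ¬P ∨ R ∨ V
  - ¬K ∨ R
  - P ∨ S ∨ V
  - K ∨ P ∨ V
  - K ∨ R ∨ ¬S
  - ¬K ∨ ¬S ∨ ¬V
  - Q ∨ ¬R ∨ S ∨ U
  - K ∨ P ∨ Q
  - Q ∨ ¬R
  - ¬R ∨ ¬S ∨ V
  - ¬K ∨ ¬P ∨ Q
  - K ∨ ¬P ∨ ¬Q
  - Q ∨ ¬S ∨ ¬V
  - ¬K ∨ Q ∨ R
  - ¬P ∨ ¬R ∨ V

V = True, P = True, K = False, S = False, U = False, Q = False, R = False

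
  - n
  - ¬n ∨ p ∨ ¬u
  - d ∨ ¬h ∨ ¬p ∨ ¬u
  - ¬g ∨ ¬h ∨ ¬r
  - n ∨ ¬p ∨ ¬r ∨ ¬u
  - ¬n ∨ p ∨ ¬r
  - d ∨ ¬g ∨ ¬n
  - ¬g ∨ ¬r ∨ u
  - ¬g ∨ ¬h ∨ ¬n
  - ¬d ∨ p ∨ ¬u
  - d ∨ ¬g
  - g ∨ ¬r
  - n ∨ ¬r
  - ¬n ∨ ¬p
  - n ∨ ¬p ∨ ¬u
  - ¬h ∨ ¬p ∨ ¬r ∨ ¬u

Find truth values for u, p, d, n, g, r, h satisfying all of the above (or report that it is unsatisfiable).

Unit clause (n) forces n = True.
In (¬n ∨ ¬p) only ¬p is left, so p = False.
In (¬n ∨ p ∨ ¬u) only ¬u is left, so u = False.
In (¬n ∨ p ∨ ¬r) only ¬r is left, so r = False.
Set d = True.
Set g = True.
  then (¬g ∨ ¬h ∨ ¬n) forces h = False.
All clauses satisfied.

u = False, p = False, d = True, n = True, g = True, r = False, h = False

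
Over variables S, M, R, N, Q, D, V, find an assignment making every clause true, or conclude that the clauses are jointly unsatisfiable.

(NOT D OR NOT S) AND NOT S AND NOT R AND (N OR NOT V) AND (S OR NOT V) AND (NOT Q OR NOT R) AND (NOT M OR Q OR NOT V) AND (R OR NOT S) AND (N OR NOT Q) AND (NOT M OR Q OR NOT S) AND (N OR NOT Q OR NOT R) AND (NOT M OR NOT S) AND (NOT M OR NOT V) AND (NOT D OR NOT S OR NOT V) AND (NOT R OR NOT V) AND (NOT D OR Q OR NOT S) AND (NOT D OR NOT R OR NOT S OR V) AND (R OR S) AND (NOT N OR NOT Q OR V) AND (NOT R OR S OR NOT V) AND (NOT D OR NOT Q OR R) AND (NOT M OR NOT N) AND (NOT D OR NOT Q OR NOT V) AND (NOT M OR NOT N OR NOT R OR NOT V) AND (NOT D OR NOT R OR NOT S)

UNSATISFIABLE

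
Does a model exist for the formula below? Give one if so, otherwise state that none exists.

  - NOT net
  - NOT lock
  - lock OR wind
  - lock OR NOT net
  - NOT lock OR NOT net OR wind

Unit clause (NOT net) forces net = False.
Unit clause (NOT lock) forces lock = False.
In (lock OR wind) only wind is left, so wind = True.
Check each clause:
  (NOT net): NOT net holds.
  (NOT lock): NOT lock holds.
  (lock OR wind): wind holds.
  (lock OR NOT net): NOT net holds.
  (NOT lock OR NOT net OR wind): NOT lock holds.
All clauses satisfied.

net=F, wind=T, lock=F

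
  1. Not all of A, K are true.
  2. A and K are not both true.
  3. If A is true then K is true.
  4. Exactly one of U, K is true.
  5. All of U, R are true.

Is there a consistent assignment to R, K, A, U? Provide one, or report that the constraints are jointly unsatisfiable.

R = True; K = False; A = False; U = True

  (1) {A, K}: 0/2 true — not all ✓
  (2) A=F, K=F — not both ✓
  (3) A=F ⇒ K: vacuous ✓
  (4) {U, K}: 1 true — exactly one ✓
  (5) {U, R}: all 2 true ✓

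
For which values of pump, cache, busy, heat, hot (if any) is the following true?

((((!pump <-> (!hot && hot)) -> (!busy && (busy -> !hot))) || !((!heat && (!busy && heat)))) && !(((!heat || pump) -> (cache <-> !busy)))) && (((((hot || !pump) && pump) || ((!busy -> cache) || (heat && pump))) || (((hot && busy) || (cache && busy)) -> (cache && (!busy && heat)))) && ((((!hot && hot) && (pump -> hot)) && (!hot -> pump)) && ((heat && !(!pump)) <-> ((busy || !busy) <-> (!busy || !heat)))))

Unsatisfiable — no assignment works.

Case hot = True: the conjunct !hot is False.
Case hot = False: the conjunct hot is False.
Both cases fail — unsatisfiable.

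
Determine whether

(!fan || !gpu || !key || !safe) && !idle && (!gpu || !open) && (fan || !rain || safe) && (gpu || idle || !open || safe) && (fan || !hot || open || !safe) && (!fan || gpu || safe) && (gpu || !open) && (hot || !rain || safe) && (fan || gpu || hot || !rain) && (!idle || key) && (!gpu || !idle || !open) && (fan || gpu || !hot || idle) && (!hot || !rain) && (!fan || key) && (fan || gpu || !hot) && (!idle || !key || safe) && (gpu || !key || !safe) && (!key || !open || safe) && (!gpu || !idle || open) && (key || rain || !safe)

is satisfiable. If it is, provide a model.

hot: False, safe: True, rain: True, idle: False, open: False, gpu: True, fan: False, key: False

Unit clause (!idle) forces idle = False.
Set hot = False.
Set safe = True.
Set rain = True.
Try open = True:
  (!gpu || !open) forces gpu = False.
  clause (gpu || !open) is falsified — backtrack.
So open = False.
Try gpu = False:
  (fan || gpu || hot || !rain) forces fan = True.
  (!fan || key) forces key = True.
  clause (gpu || !key || !safe) is falsified — backtrack.
So gpu = True.
Set fan = False.
Set key = False.
All clauses satisfied.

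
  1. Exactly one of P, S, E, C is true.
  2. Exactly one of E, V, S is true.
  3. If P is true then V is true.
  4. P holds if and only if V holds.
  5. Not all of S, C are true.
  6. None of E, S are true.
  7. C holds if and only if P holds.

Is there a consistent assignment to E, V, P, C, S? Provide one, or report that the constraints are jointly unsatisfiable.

Case C = True:
  (1) with C=T forces P = False.
  Constraint (7) is violated (C=T, P=F) — contradiction.
Case C = False:
  (6) forces E = False.
  (6) forces S = False.
  (1) with S=F, E=F, C=F forces P = True.
  Constraint (7) is violated (C=F, P=T) — contradiction.
Both cases fail — unsatisfiable.

Unsatisfiable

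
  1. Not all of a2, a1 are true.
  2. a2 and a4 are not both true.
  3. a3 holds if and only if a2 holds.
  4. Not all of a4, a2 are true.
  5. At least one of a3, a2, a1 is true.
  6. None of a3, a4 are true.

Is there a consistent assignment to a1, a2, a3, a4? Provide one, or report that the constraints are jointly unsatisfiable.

a1=T, a2=F, a3=F, a4=F

  (1) {a2, a1}: 1/2 true — not all ✓
  (2) a2=F, a4=F — not both ✓
  (3) a3=F, a2=F — same ✓
  (4) {a4, a2}: 0/2 true — not all ✓
  (5) {a3, a2, a1}: 1 true — at least one ✓
  (6) {a3, a4}: 0 true — none ✓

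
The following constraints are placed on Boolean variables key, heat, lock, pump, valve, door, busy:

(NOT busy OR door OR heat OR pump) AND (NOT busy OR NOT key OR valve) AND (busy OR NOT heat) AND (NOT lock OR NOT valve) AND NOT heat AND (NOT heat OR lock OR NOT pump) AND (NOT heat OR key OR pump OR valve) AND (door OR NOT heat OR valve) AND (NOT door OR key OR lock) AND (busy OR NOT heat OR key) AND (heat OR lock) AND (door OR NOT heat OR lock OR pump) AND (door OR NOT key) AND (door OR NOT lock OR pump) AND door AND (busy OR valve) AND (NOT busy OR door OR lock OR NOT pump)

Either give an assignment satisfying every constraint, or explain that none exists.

key: False, heat: False, lock: True, pump: False, valve: False, door: True, busy: True

Unit clause (NOT heat) forces heat = False.
In (heat OR lock) only lock is left, so lock = True.
Unit clause (door) forces door = True.
In (NOT lock OR NOT valve) only NOT valve is left, so valve = False.
In (busy OR valve) only busy is left, so busy = True.
In (NOT busy OR NOT key OR valve) only NOT key is left, so key = False.
Set pump = False.
All clauses satisfied.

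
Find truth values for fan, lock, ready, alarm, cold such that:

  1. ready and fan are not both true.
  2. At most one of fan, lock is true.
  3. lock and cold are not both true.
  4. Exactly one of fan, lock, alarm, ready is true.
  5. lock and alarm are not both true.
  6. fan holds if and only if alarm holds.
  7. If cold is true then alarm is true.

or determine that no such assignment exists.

fan=F; lock=F; ready=T; alarm=F; cold=F

  (1) ready=T, fan=F — not both ✓
  (2) {fan, lock}: 0 true — at most one ✓
  (3) lock=F, cold=F — not both ✓
  (4) {fan, lock, alarm, ready}: 1 true — exactly one ✓
  (5) lock=F, alarm=F — not both ✓
  (6) fan=F, alarm=F — same ✓
  (7) cold=F ⇒ alarm: vacuous ✓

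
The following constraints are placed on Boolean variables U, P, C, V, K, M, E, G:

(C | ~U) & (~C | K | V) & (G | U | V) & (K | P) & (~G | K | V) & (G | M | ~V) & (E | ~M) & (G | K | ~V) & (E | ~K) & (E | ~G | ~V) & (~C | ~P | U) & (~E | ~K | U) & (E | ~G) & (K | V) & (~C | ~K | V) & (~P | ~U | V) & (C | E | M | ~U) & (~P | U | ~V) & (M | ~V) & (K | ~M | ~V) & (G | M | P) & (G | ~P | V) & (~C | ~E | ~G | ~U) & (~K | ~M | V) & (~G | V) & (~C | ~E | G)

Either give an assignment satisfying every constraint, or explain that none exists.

Case V = True:
  (M | ~V) forces M = True.
  (E | ~M) forces E = True.
  (K | ~M | ~V) forces K = True.
  (~E | ~K | U) forces U = True.
  (C | ~U) forces C = True.
  (~C | ~E | ~G | ~U) forces G = False.
  Clause (~C | ~E | G) is falsified — contradiction.
Case V = False:
  (K | V) forces K = True.
  (E | ~K) forces E = True.
  (~E | ~K | U) forces U = True.
  (C | ~U) forces C = True.
  Clause (~C | ~K | V) is falsified — contradiction.
Both cases fail, so the formula is unsatisfiable.

No satisfying assignment exists.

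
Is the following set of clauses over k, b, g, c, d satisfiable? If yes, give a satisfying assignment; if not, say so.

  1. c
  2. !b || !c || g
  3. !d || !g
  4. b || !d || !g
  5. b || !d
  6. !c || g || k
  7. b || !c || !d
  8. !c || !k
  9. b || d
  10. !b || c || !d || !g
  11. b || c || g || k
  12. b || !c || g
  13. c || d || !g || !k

k=F; b=T; g=T; c=T; d=F

Unit clause (c) forces c = True.
In (!c || !k) only !k is left, so k = False.
In (!c || g || k) only g is left, so g = True.
In (!d || !g) only !d is left, so d = False.
In (b || d) only b is left, so b = True.
All clauses satisfied.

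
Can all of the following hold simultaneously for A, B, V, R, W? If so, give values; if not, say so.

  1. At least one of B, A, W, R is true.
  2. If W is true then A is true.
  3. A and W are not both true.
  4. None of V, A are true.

A: False, B: True, V: False, R: True, W: False

  (1) {B, A, W, R}: 2 true — at least one ✓
  (2) W=F ⇒ A: vacuous ✓
  (3) A=F, W=F — not both ✓
  (4) {V, A}: 0 true — none ✓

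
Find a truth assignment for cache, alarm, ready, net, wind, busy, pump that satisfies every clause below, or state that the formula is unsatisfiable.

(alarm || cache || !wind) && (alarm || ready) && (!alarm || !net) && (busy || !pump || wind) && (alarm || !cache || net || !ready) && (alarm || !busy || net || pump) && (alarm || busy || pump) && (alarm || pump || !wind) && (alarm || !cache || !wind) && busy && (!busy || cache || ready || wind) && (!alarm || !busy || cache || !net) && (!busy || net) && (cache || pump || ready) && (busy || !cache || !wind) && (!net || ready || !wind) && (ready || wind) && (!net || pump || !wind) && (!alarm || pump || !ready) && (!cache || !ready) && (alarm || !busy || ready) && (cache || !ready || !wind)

cache = False; alarm = False; ready = True; net = True; wind = False; busy = True; pump = False

Unit clause (busy) forces busy = True.
In (!busy || net) only net is left, so net = True.
In (!alarm || !net) only !alarm is left, so alarm = False.
In (alarm || !busy || ready) only ready is left, so ready = True.
In (!cache || !ready) only !cache is left, so cache = False.
In (cache || !ready || !wind) only !wind is left, so wind = False.
Set pump = False.
All clauses satisfied.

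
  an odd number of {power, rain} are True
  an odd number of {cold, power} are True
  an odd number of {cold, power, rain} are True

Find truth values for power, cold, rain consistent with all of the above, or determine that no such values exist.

power: True, cold: False, rain: False

{power, rain}: 1 true → odd ✓
{cold, power}: 1 true → odd ✓
{cold, power, rain}: 1 true → odd ✓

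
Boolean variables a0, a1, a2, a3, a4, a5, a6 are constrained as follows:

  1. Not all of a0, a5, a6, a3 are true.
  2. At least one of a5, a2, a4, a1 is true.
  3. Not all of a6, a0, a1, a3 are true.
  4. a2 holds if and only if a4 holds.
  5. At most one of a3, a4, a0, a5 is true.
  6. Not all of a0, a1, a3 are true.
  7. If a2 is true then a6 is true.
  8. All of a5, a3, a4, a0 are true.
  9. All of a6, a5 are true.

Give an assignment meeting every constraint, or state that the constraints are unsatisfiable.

Case a0 = True:
  (5) with a0=T forces a3 = False.
  Constraint (8) is violated (a3=F) — contradiction.
Case a0 = False:
  Constraint (8) is violated (a0=F) — contradiction.
Both cases fail — unsatisfiable.

Unsatisfiable — no assignment works.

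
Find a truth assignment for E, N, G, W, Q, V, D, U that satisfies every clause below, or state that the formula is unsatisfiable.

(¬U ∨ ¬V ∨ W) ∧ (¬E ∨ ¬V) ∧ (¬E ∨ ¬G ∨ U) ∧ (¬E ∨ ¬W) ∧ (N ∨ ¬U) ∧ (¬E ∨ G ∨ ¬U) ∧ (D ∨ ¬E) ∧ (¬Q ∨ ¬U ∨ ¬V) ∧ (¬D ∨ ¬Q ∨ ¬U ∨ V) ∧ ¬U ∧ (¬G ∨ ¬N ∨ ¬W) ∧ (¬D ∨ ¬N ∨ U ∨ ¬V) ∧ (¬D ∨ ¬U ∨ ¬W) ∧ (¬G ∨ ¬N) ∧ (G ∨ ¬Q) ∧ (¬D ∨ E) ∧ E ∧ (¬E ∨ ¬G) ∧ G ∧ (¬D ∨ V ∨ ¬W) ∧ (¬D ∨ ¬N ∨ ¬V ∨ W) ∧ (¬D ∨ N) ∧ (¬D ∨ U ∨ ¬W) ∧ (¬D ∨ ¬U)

The formula is unsatisfiable.

Case G = True:
  (¬U) forces U = False.
  (¬E ∨ ¬G ∨ U) forces E = False.
  Clause (E) is falsified — contradiction.
Case G = False:
  Clause (G) is falsified — contradiction.
Both cases fail, so the formula is unsatisfiable.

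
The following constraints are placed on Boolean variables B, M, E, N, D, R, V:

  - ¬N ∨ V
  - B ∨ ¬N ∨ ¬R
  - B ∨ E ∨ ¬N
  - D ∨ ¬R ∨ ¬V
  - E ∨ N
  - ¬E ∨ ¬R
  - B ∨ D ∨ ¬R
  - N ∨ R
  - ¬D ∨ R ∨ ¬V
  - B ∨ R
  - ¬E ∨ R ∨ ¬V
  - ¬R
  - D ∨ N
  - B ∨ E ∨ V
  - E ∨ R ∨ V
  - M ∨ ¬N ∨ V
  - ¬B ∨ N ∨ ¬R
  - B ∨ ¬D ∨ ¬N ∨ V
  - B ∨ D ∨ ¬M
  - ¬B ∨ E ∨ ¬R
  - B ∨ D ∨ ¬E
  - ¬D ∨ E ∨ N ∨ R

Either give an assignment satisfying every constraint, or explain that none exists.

Unit clause (¬R) forces R = False.
In (N ∨ R) only N is left, so N = True.
In (B ∨ R) only B is left, so B = True.
In (¬N ∨ V) only V is left, so V = True.
In (¬D ∨ R ∨ ¬V) only ¬D is left, so D = False.
In (¬E ∨ R ∨ ¬V) only ¬E is left, so E = False.
Set M = False.
All clauses satisfied.

B = True, M = False, E = False, N = True, D = False, R = False, V = True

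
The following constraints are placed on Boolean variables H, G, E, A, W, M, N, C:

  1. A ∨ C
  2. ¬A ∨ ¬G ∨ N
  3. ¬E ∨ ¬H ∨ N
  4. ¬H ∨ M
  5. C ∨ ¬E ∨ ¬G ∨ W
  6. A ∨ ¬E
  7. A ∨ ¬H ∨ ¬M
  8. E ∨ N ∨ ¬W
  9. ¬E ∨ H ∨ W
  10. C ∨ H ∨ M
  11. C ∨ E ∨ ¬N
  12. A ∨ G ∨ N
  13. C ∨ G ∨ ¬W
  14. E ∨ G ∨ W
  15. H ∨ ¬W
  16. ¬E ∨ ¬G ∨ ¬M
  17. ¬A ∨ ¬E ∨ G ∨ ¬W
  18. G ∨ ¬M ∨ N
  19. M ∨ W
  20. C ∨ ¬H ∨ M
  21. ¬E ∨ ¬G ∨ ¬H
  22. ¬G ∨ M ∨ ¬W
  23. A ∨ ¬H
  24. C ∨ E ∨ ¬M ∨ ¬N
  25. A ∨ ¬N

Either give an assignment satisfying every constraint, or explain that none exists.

H: False; G: True; E: False; A: False; W: False; M: True; N: False; C: True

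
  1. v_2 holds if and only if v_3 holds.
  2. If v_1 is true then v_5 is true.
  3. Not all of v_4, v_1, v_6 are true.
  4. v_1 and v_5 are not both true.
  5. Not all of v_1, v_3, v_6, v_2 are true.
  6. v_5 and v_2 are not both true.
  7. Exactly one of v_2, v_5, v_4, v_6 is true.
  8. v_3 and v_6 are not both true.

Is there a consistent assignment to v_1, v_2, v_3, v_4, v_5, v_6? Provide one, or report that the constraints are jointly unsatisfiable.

v_1 = False; v_2 = False; v_3 = False; v_4 = False; v_5 = False; v_6 = True

  (1) v_2=F, v_3=F — same ✓
  (2) v_1=F ⇒ v_5: vacuous ✓
  (3) {v_4, v_1, v_6}: 1/3 true — not all ✓
  (4) v_1=F, v_5=F — not both ✓
  (5) {v_1, v_3, v_6, v_2}: 1/4 true — not all ✓
  (6) v_5=F, v_2=F — not both ✓
  (7) {v_2, v_5, v_4, v_6}: 1 true — exactly one ✓
  (8) v_3=F, v_6=T — not both ✓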